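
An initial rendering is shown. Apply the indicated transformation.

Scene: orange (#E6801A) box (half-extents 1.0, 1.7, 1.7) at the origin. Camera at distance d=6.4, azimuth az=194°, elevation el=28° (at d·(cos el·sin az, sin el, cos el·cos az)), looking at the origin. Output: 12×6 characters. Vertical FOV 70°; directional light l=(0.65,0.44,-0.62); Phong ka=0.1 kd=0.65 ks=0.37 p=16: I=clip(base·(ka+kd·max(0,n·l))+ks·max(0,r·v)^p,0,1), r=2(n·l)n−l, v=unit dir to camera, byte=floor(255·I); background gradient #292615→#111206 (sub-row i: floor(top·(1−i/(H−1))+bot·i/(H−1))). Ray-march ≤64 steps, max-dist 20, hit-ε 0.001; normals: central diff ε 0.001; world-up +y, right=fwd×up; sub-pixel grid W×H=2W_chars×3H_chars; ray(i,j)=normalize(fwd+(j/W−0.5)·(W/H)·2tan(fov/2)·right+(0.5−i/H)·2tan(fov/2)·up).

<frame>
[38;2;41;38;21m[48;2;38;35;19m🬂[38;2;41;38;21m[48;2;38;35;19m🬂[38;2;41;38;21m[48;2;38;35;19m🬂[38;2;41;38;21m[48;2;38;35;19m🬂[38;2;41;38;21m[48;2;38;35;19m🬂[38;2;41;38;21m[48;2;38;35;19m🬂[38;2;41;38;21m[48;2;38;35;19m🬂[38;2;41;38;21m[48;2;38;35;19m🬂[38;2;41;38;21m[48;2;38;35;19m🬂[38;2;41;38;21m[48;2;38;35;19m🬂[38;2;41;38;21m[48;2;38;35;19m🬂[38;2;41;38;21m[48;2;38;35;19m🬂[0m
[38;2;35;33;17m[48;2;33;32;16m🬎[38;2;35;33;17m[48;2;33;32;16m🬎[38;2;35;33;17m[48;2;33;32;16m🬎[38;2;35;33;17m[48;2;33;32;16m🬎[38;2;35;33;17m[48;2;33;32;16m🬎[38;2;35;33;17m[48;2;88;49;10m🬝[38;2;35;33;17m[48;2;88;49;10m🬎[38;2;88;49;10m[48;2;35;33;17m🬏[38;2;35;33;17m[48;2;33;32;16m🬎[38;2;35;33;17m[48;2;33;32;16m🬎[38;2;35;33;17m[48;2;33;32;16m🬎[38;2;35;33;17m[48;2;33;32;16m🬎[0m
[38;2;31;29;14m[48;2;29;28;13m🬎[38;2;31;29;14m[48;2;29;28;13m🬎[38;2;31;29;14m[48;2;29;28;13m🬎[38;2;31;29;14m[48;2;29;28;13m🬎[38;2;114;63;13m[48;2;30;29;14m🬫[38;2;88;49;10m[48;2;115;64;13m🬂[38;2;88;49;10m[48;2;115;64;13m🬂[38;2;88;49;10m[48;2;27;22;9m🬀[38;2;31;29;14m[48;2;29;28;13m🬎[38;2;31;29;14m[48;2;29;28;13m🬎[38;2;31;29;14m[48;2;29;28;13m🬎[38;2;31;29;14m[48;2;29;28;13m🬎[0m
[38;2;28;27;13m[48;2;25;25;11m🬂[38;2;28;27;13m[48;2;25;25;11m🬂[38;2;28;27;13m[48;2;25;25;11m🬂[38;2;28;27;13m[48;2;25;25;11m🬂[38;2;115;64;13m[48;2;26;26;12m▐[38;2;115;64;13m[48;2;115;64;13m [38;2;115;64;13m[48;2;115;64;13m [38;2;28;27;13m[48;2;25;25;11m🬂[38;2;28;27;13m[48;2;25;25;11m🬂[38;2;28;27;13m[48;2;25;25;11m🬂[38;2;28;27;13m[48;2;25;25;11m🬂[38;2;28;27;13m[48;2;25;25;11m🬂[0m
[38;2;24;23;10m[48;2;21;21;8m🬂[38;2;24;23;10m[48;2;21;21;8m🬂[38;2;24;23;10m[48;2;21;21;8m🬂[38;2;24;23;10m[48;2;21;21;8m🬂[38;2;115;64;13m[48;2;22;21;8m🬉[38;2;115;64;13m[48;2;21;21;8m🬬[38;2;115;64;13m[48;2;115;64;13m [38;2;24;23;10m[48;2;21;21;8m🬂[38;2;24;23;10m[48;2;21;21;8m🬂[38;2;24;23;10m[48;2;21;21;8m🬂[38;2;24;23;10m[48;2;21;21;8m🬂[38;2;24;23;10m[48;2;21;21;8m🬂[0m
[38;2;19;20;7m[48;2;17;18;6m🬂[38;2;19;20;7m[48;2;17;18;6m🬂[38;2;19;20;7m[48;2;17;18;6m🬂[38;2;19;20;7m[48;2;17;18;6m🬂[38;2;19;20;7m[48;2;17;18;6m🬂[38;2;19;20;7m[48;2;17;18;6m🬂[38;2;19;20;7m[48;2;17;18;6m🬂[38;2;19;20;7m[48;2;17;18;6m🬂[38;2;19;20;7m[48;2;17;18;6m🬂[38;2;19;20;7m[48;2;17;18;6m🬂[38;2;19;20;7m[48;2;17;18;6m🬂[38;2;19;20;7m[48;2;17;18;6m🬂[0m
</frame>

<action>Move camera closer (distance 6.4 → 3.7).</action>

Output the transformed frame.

<frame>
[38;2;41;38;21m[48;2;38;35;19m🬂[38;2;41;38;21m[48;2;38;35;19m🬂[38;2;41;38;21m[48;2;38;35;19m🬂[38;2;41;38;21m[48;2;38;35;19m🬂[38;2;41;38;21m[48;2;38;35;19m🬂[38;2;41;38;21m[48;2;38;35;19m🬂[38;2;41;38;21m[48;2;38;35;19m🬂[38;2;41;38;21m[48;2;38;35;19m🬂[38;2;41;38;21m[48;2;38;35;19m🬂[38;2;41;38;21m[48;2;38;35;19m🬂[38;2;41;38;21m[48;2;38;35;19m🬂[38;2;41;38;21m[48;2;38;35;19m🬂[0m
[38;2;35;33;17m[48;2;33;32;16m🬎[38;2;123;72;20m[48;2;33;32;16m🬬[38;2;126;74;23m[48;2;120;69;17m🬂[38;2;123;72;21m[48;2;118;67;16m🬂[38;2;120;68;17m[48;2;117;65;14m🬂[38;2;117;65;14m[48;2;115;64;13m🬂[38;2;116;64;13m[48;2;115;64;13m🬄[38;2;115;64;13m[48;2;115;64;13m [38;2;115;64;13m[48;2;115;64;13m [38;2;35;33;17m[48;2;33;32;16m🬎[38;2;35;33;17m[48;2;33;32;16m🬎[38;2;35;33;17m[48;2;33;32;16m🬎[0m
[38;2;31;29;14m[48;2;29;28;13m🬎[38;2;116;65;13m[48;2;30;28;13m🬉[38;2;117;65;14m[48;2;115;64;13m🬂[38;2;116;65;14m[48;2;115;64;13m🬂[38;2;116;64;13m[48;2;115;64;13m🬂[38;2;115;64;13m[48;2;115;64;13m [38;2;115;64;13m[48;2;115;64;13m [38;2;115;64;13m[48;2;115;64;13m [38;2;115;64;13m[48;2;26;20;7m🬕[38;2;31;29;14m[48;2;29;28;13m🬎[38;2;31;29;14m[48;2;29;28;13m🬎[38;2;31;29;14m[48;2;29;28;13m🬎[0m
[38;2;28;27;13m[48;2;25;25;11m🬂[38;2;28;27;13m[48;2;25;25;11m🬂[38;2;115;64;13m[48;2;25;25;11m🬬[38;2;115;64;13m[48;2;115;64;13m [38;2;115;64;13m[48;2;115;64;13m [38;2;115;64;13m[48;2;115;64;13m [38;2;115;64;13m[48;2;115;64;13m [38;2;115;64;13m[48;2;115;64;13m [38;2;115;64;13m[48;2;26;26;12m▌[38;2;28;27;13m[48;2;25;25;11m🬂[38;2;28;27;13m[48;2;25;25;11m🬂[38;2;28;27;13m[48;2;25;25;11m🬂[0m
[38;2;24;23;10m[48;2;21;21;8m🬂[38;2;24;23;10m[48;2;21;21;8m🬂[38;2;115;64;13m[48;2;22;21;8m🬉[38;2;115;64;13m[48;2;115;64;13m [38;2;115;64;13m[48;2;115;64;13m [38;2;115;64;13m[48;2;115;64;13m [38;2;115;64;13m[48;2;115;64;13m [38;2;115;64;13m[48;2;115;64;13m [38;2;115;64;13m[48;2;22;21;8m🬀[38;2;24;23;10m[48;2;21;21;8m🬂[38;2;24;23;10m[48;2;21;21;8m🬂[38;2;24;23;10m[48;2;21;21;8m🬂[0m
[38;2;19;20;7m[48;2;17;18;6m🬂[38;2;19;20;7m[48;2;17;18;6m🬂[38;2;19;20;7m[48;2;17;18;6m🬂[38;2;115;64;13m[48;2;17;18;6m🬨[38;2;115;64;13m[48;2;115;64;13m [38;2;115;64;13m[48;2;115;64;13m [38;2;115;64;13m[48;2;115;64;13m [38;2;115;64;13m[48;2;115;64;13m [38;2;19;20;7m[48;2;17;18;6m🬂[38;2;19;20;7m[48;2;17;18;6m🬂[38;2;19;20;7m[48;2;17;18;6m🬂[38;2;19;20;7m[48;2;17;18;6m🬂[0m
</frame>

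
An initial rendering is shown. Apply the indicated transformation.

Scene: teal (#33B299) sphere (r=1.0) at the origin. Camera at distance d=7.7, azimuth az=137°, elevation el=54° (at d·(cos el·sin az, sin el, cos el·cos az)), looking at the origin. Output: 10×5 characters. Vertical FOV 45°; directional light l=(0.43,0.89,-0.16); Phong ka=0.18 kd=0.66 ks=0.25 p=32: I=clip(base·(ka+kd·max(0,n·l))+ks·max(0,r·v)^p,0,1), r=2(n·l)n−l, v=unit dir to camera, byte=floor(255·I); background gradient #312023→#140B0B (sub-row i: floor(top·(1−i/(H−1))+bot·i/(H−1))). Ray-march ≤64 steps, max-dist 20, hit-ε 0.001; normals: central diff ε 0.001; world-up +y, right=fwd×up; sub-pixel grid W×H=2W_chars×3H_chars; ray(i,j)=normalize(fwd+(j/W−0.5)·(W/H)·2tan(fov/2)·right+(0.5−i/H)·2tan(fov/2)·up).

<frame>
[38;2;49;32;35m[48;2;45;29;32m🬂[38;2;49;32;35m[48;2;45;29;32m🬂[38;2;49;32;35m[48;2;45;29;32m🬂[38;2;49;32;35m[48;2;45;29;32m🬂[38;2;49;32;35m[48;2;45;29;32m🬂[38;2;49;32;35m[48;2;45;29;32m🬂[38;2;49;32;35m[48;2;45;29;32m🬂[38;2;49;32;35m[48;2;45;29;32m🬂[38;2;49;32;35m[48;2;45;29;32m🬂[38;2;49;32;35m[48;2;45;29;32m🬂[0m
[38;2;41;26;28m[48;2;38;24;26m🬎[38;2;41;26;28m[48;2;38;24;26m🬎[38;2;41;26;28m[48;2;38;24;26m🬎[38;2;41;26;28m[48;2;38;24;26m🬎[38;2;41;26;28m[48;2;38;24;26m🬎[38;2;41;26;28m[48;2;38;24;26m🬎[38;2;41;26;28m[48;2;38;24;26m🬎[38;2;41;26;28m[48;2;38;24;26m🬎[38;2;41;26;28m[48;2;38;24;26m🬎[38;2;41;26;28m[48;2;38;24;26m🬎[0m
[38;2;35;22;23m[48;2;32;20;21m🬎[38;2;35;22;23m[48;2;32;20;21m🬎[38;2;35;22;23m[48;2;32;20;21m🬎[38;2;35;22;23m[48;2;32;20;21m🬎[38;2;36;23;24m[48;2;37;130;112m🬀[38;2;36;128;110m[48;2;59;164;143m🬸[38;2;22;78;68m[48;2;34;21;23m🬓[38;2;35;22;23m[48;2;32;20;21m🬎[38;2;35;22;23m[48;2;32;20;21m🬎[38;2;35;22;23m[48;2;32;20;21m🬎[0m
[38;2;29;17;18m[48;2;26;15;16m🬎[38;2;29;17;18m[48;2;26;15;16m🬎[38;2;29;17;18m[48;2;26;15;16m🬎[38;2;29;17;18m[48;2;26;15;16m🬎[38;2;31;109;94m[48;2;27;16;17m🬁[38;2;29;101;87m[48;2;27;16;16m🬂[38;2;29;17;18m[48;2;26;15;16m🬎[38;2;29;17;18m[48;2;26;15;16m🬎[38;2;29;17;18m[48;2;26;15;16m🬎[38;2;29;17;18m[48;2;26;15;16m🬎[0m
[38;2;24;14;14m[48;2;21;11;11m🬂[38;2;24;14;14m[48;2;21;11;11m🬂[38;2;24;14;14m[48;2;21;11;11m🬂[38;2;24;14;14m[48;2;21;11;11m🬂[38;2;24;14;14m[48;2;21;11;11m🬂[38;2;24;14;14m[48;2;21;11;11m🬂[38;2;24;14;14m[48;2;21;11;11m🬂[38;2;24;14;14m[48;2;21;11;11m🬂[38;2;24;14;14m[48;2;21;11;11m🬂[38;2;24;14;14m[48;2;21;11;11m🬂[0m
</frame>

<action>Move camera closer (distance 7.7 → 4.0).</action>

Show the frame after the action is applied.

<frame>
[38;2;49;32;35m[48;2;45;29;32m🬂[38;2;49;32;35m[48;2;45;29;32m🬂[38;2;49;32;35m[48;2;45;29;32m🬂[38;2;49;32;35m[48;2;45;29;32m🬂[38;2;49;32;35m[48;2;45;29;32m🬂[38;2;49;32;35m[48;2;45;29;32m🬂[38;2;49;32;35m[48;2;45;29;32m🬂[38;2;49;32;35m[48;2;45;29;32m🬂[38;2;49;32;35m[48;2;45;29;32m🬂[38;2;49;32;35m[48;2;45;29;32m🬂[0m
[38;2;41;26;28m[48;2;38;24;26m🬎[38;2;41;26;28m[48;2;38;24;26m🬎[38;2;41;26;28m[48;2;38;24;26m🬎[38;2;40;26;28m[48;2;34;120;103m🬕[38;2;42;27;29m[48;2;37;131;112m🬀[38;2;28;99;85m[48;2;38;135;116m🬂[38;2;42;27;29m[48;2;30;106;91m🬂[38;2;41;26;28m[48;2;38;24;26m🬎[38;2;41;26;28m[48;2;38;24;26m🬎[38;2;41;26;28m[48;2;38;24;26m🬎[0m
[38;2;35;22;23m[48;2;32;20;21m🬎[38;2;35;22;23m[48;2;32;20;21m🬎[38;2;35;22;23m[48;2;32;20;21m🬎[38;2;35;124;107m[48;2;39;140;120m▌[38;2;81;188;167m[48;2;42;147;127m🬇[38;2;75;179;159m[48;2;41;142;122m🬃[38;2;36;129;111m[48;2;32;115;98m▌[38;2;25;89;76m[48;2;34;21;22m▌[38;2;35;22;23m[48;2;32;20;21m🬎[38;2;35;22;23m[48;2;32;20;21m🬎[0m
[38;2;29;17;18m[48;2;26;15;16m🬎[38;2;29;17;18m[48;2;26;15;16m🬎[38;2;29;17;18m[48;2;26;15;16m🬎[38;2;30;107;92m[48;2;27;16;16m🬨[38;2;37;131;112m[48;2;29;104;89m🬎[38;2;35;126;108m[48;2;29;102;88m🬎[38;2;28;100;86m[48;2;13;47;41m🬝[38;2;21;74;64m[48;2;27;16;17m🬀[38;2;29;17;18m[48;2;26;15;16m🬎[38;2;29;17;18m[48;2;26;15;16m🬎[0m
[38;2;24;14;14m[48;2;21;11;11m🬂[38;2;24;14;14m[48;2;21;11;11m🬂[38;2;24;14;14m[48;2;21;11;11m🬂[38;2;24;14;14m[48;2;21;11;11m🬂[38;2;17;62;53m[48;2;21;12;12m🬁[38;2;17;59;51m[48;2;21;11;11m🬂[38;2;24;14;14m[48;2;21;11;11m🬂[38;2;24;14;14m[48;2;21;11;11m🬂[38;2;24;14;14m[48;2;21;11;11m🬂[38;2;24;14;14m[48;2;21;11;11m🬂[0m
</frame>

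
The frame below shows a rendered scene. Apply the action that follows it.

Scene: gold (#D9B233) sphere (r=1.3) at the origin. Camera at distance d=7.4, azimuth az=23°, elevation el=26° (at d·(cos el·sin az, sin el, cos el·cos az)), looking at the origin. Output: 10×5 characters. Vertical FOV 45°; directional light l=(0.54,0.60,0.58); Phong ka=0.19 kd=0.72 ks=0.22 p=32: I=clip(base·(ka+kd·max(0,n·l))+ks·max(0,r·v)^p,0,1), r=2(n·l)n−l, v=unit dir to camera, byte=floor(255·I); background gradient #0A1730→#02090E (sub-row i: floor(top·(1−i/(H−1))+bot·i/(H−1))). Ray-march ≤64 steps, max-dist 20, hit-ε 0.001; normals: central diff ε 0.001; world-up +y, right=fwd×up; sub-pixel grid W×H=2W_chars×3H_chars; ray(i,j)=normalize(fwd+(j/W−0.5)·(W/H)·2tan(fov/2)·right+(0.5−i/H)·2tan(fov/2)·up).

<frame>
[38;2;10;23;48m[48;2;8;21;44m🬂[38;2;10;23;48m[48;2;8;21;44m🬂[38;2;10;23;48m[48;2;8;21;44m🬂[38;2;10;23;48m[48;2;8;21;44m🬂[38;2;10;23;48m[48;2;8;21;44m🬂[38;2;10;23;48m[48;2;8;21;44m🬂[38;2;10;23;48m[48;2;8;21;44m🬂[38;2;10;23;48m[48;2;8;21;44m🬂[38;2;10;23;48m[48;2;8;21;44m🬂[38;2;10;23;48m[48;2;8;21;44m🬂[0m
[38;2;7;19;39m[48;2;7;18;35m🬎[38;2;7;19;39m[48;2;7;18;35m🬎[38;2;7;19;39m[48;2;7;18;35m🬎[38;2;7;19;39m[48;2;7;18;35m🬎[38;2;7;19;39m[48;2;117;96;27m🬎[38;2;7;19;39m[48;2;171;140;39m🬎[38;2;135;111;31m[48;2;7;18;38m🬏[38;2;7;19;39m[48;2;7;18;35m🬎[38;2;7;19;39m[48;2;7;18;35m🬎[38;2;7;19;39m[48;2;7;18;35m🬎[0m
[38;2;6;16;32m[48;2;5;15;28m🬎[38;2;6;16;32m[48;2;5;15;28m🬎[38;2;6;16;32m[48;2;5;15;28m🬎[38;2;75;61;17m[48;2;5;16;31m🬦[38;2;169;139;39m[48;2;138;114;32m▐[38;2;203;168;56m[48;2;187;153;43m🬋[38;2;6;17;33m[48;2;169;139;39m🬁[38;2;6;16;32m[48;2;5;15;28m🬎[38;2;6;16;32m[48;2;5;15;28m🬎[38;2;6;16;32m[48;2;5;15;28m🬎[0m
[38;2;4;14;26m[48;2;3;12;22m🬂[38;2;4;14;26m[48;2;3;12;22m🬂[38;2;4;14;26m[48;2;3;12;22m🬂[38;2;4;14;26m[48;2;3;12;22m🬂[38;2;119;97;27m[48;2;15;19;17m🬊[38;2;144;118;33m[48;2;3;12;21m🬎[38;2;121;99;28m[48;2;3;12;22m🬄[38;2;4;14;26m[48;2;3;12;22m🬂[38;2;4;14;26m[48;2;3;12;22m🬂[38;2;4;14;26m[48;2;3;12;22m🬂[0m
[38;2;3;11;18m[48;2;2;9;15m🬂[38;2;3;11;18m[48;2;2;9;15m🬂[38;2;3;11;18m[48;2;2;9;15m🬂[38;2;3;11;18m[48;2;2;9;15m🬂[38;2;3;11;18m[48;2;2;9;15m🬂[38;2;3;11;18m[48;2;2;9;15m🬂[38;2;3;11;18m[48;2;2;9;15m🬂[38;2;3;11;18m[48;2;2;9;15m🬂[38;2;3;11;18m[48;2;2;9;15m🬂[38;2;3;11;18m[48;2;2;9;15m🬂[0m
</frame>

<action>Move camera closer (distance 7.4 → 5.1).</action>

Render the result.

<frame>
[38;2;10;23;48m[48;2;8;21;44m🬂[38;2;10;23;48m[48;2;8;21;44m🬂[38;2;10;23;48m[48;2;8;21;44m🬂[38;2;10;23;48m[48;2;8;21;44m🬂[38;2;10;23;48m[48;2;8;21;44m🬂[38;2;10;23;48m[48;2;8;21;44m🬂[38;2;10;23;48m[48;2;8;21;44m🬂[38;2;10;23;48m[48;2;8;21;44m🬂[38;2;10;23;48m[48;2;8;21;44m🬂[38;2;10;23;48m[48;2;8;21;44m🬂[0m
[38;2;7;19;39m[48;2;7;18;35m🬎[38;2;7;19;39m[48;2;7;18;35m🬎[38;2;7;19;39m[48;2;7;18;35m🬎[38;2;7;19;39m[48;2;109;90;25m🬆[38;2;8;19;40m[48;2;157;128;36m🬀[38;2;148;121;34m[48;2;184;150;43m🬂[38;2;8;19;40m[48;2;177;145;41m🬂[38;2;148;121;34m[48;2;7;18;38m🬏[38;2;7;19;39m[48;2;7;18;35m🬎[38;2;7;19;39m[48;2;7;18;35m🬎[0m
[38;2;6;16;32m[48;2;5;15;28m🬎[38;2;6;16;32m[48;2;5;15;28m🬎[38;2;6;16;32m[48;2;5;15;28m🬎[38;2;145;118;33m[48;2;111;91;26m▐[38;2;178;146;41m[48;2;165;135;38m▐[38;2;232;197;84m[48;2;193;159;48m🬇[38;2;192;158;45m[48;2;186;153;43m🬎[38;2;172;141;40m[48;2;5;16;30m▌[38;2;6;16;32m[48;2;5;15;28m🬎[38;2;6;16;32m[48;2;5;15;28m🬎[0m
[38;2;4;14;26m[48;2;3;12;22m🬂[38;2;4;14;26m[48;2;3;12;22m🬂[38;2;4;14;26m[48;2;3;12;22m🬂[38;2;110;90;25m[48;2;39;35;15m🬊[38;2;155;127;36m[48;2;122;100;28m🬊[38;2;169;138;39m[48;2;139;113;32m🬎[38;2;167;137;39m[48;2;124;102;29m🬎[38;2;134;110;31m[48;2;3;12;22m🬄[38;2;4;14;26m[48;2;3;12;22m🬂[38;2;4;14;26m[48;2;3;12;22m🬂[0m
[38;2;3;11;18m[48;2;2;9;15m🬂[38;2;3;11;18m[48;2;2;9;15m🬂[38;2;3;11;18m[48;2;2;9;15m🬂[38;2;3;11;18m[48;2;2;9;15m🬂[38;2;75;61;17m[48;2;2;9;15m🬁[38;2;91;74;21m[48;2;2;9;15m🬂[38;2;3;11;18m[48;2;2;9;15m🬂[38;2;3;11;18m[48;2;2;9;15m🬂[38;2;3;11;18m[48;2;2;9;15m🬂[38;2;3;11;18m[48;2;2;9;15m🬂[0m
</frame>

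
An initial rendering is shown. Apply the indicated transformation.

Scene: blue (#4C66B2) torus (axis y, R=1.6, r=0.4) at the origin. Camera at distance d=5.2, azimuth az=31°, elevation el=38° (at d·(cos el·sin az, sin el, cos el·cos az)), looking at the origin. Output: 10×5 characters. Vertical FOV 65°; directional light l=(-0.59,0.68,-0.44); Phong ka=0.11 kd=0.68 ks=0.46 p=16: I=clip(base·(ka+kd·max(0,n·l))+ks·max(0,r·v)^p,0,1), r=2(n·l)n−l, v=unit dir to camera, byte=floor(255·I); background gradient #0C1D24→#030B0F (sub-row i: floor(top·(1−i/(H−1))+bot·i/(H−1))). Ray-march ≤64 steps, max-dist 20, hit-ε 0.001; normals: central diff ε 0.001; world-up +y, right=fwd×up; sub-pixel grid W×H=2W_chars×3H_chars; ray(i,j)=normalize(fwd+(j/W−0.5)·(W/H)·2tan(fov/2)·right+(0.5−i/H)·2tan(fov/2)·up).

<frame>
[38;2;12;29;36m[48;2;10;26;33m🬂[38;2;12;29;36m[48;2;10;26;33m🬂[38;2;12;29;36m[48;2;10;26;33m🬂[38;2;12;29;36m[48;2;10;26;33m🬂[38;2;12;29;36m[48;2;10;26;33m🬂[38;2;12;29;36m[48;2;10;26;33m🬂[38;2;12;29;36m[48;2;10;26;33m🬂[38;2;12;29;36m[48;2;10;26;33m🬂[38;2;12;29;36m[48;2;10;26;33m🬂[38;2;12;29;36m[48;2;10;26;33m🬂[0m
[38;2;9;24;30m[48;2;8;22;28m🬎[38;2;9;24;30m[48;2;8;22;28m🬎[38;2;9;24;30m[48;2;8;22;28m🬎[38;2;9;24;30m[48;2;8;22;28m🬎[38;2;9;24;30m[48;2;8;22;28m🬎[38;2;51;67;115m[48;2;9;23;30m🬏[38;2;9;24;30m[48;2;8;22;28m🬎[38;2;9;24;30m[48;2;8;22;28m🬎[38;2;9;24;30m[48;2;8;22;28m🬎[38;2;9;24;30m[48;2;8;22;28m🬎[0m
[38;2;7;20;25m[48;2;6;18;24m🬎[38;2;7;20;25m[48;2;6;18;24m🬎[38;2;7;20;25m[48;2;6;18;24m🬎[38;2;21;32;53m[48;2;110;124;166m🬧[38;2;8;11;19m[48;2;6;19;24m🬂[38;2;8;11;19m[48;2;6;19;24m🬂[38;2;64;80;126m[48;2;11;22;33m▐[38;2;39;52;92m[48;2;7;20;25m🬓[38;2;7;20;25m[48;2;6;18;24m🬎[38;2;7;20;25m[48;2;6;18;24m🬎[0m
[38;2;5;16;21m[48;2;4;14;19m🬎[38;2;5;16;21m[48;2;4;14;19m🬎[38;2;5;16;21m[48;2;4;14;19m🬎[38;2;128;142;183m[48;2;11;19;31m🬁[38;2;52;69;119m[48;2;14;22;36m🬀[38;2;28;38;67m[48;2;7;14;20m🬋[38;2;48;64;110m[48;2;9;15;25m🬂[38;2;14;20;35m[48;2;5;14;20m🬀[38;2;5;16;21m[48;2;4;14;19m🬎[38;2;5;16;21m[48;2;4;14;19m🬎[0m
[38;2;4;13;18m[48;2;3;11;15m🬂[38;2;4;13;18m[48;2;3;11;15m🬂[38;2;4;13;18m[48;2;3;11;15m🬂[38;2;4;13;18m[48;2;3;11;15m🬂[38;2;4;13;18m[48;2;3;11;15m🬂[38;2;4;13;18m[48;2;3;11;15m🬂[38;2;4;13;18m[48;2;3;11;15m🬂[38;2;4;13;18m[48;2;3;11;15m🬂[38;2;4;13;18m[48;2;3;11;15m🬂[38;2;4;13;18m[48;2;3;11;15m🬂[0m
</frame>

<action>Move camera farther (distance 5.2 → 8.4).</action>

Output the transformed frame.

<frame>
[38;2;12;29;36m[48;2;10;26;33m🬂[38;2;12;29;36m[48;2;10;26;33m🬂[38;2;12;29;36m[48;2;10;26;33m🬂[38;2;12;29;36m[48;2;10;26;33m🬂[38;2;12;29;36m[48;2;10;26;33m🬂[38;2;12;29;36m[48;2;10;26;33m🬂[38;2;12;29;36m[48;2;10;26;33m🬂[38;2;12;29;36m[48;2;10;26;33m🬂[38;2;12;29;36m[48;2;10;26;33m🬂[38;2;12;29;36m[48;2;10;26;33m🬂[0m
[38;2;9;24;30m[48;2;8;22;28m🬎[38;2;9;24;30m[48;2;8;22;28m🬎[38;2;9;24;30m[48;2;8;22;28m🬎[38;2;9;24;30m[48;2;8;22;28m🬎[38;2;9;24;30m[48;2;8;22;28m🬎[38;2;9;24;30m[48;2;8;22;28m🬎[38;2;9;24;30m[48;2;8;22;28m🬎[38;2;9;24;30m[48;2;8;22;28m🬎[38;2;9;24;30m[48;2;8;22;28m🬎[38;2;9;24;30m[48;2;8;22;28m🬎[0m
[38;2;7;20;25m[48;2;6;18;24m🬎[38;2;7;20;25m[48;2;6;18;24m🬎[38;2;7;20;25m[48;2;6;18;24m🬎[38;2;7;20;25m[48;2;6;18;24m🬎[38;2;123;138;181m[48;2;13;25;37m🬑[38;2;62;77;121m[48;2;12;24;34m🬁[38;2;92;107;150m[48;2;7;20;25m🬓[38;2;7;20;25m[48;2;6;18;24m🬎[38;2;7;20;25m[48;2;6;18;24m🬎[38;2;7;20;25m[48;2;6;18;24m🬎[0m
[38;2;5;16;21m[48;2;4;14;19m🬎[38;2;5;16;21m[48;2;4;14;19m🬎[38;2;5;16;21m[48;2;4;14;19m🬎[38;2;5;16;21m[48;2;4;14;19m🬎[38;2;13;18;32m[48;2;5;14;19m🬁[38;2;17;23;41m[48;2;5;14;19m🬀[38;2;8;11;19m[48;2;4;15;20m🬀[38;2;5;16;21m[48;2;4;14;19m🬎[38;2;5;16;21m[48;2;4;14;19m🬎[38;2;5;16;21m[48;2;4;14;19m🬎[0m
[38;2;4;13;18m[48;2;3;11;15m🬂[38;2;4;13;18m[48;2;3;11;15m🬂[38;2;4;13;18m[48;2;3;11;15m🬂[38;2;4;13;18m[48;2;3;11;15m🬂[38;2;4;13;18m[48;2;3;11;15m🬂[38;2;4;13;18m[48;2;3;11;15m🬂[38;2;4;13;18m[48;2;3;11;15m🬂[38;2;4;13;18m[48;2;3;11;15m🬂[38;2;4;13;18m[48;2;3;11;15m🬂[38;2;4;13;18m[48;2;3;11;15m🬂[0m
</frame>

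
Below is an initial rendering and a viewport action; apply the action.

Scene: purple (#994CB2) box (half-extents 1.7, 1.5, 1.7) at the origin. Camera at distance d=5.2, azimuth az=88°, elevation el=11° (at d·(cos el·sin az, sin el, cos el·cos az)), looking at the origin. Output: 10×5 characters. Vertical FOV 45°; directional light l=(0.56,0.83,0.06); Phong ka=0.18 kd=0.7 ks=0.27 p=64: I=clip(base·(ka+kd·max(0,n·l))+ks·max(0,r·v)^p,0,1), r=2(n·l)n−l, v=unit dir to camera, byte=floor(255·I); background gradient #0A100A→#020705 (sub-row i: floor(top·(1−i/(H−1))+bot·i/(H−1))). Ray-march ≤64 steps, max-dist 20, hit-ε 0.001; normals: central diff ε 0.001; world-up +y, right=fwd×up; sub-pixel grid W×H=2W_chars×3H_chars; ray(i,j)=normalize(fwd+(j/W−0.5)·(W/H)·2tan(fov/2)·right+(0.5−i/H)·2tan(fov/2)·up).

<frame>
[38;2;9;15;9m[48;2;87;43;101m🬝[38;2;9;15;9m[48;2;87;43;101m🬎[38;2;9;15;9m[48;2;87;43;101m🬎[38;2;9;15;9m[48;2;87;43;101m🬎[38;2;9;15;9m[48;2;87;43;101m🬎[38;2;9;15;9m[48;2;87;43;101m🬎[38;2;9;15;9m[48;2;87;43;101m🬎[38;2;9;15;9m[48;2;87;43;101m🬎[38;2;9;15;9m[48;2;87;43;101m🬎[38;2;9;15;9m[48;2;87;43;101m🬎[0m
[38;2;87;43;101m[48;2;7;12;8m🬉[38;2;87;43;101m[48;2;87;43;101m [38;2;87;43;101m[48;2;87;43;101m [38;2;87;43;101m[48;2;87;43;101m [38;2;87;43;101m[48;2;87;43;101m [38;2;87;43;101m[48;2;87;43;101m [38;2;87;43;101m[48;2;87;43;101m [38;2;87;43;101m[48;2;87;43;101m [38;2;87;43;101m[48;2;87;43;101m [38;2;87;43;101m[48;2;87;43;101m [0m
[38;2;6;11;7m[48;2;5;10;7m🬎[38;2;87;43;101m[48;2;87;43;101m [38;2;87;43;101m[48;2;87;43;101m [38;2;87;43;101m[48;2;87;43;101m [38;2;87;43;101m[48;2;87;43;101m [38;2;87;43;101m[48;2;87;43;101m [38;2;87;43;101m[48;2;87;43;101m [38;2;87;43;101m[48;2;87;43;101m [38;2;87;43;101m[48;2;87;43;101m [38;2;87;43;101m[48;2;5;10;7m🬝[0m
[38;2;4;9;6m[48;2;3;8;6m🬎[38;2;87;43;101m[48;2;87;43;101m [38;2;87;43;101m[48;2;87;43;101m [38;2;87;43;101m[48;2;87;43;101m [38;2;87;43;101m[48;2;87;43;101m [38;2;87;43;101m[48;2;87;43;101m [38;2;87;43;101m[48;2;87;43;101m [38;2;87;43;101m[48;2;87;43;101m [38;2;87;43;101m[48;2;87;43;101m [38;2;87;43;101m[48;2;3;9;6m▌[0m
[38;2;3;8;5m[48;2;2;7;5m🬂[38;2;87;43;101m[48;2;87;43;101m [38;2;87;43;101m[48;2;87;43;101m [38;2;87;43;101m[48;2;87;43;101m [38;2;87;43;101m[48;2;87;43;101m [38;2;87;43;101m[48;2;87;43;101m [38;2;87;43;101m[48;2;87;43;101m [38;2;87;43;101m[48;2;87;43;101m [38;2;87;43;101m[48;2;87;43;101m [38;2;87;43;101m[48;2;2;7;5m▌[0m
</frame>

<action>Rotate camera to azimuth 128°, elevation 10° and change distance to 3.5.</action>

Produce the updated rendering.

<frame>
[38;2;87;43;101m[48;2;87;43;101m [38;2;87;43;101m[48;2;87;43;101m [38;2;87;43;101m[48;2;87;43;101m [38;2;87;43;101m[48;2;87;43;101m [38;2;87;43;101m[48;2;87;43;101m [38;2;87;43;101m[48;2;87;43;101m [38;2;87;43;101m[48;2;87;43;101m [38;2;87;43;101m[48;2;87;43;101m [38;2;27;13;32m[48;2;27;13;32m [38;2;27;13;32m[48;2;27;13;32m [0m
[38;2;87;43;101m[48;2;87;43;101m [38;2;87;43;101m[48;2;87;43;101m [38;2;87;43;101m[48;2;87;43;101m [38;2;87;43;101m[48;2;87;43;101m [38;2;87;43;101m[48;2;87;43;101m [38;2;87;43;101m[48;2;87;43;101m [38;2;87;43;101m[48;2;87;43;101m [38;2;87;43;101m[48;2;87;43;101m [38;2;27;13;32m[48;2;27;13;32m [38;2;27;13;32m[48;2;27;13;32m [0m
[38;2;87;43;101m[48;2;87;43;101m [38;2;87;43;101m[48;2;87;43;101m [38;2;87;43;101m[48;2;87;43;101m [38;2;87;43;101m[48;2;87;43;101m [38;2;87;43;101m[48;2;87;43;101m [38;2;87;43;101m[48;2;87;43;101m [38;2;87;43;101m[48;2;87;43;101m [38;2;87;43;101m[48;2;36;17;42m▌[38;2;27;13;32m[48;2;27;13;32m [38;2;27;13;32m[48;2;27;13;32m [0m
[38;2;87;43;101m[48;2;87;43;101m [38;2;87;43;101m[48;2;87;43;101m [38;2;87;43;101m[48;2;87;43;101m [38;2;87;43;101m[48;2;87;43;101m [38;2;87;43;101m[48;2;87;43;101m [38;2;87;43;101m[48;2;87;43;101m [38;2;87;43;101m[48;2;87;43;101m [38;2;87;43;101m[48;2;27;13;32m▌[38;2;27;13;32m[48;2;27;13;32m [38;2;27;13;32m[48;2;27;13;32m [0m
[38;2;87;43;101m[48;2;87;43;101m [38;2;87;43;101m[48;2;87;43;101m [38;2;87;43;101m[48;2;87;43;101m [38;2;87;43;101m[48;2;87;43;101m [38;2;87;43;101m[48;2;87;43;101m [38;2;87;43;101m[48;2;87;43;101m [38;2;87;43;101m[48;2;87;43;101m [38;2;87;43;101m[48;2;27;13;32m▌[38;2;27;13;32m[48;2;27;13;32m [38;2;27;13;32m[48;2;27;13;32m [0m
</frame>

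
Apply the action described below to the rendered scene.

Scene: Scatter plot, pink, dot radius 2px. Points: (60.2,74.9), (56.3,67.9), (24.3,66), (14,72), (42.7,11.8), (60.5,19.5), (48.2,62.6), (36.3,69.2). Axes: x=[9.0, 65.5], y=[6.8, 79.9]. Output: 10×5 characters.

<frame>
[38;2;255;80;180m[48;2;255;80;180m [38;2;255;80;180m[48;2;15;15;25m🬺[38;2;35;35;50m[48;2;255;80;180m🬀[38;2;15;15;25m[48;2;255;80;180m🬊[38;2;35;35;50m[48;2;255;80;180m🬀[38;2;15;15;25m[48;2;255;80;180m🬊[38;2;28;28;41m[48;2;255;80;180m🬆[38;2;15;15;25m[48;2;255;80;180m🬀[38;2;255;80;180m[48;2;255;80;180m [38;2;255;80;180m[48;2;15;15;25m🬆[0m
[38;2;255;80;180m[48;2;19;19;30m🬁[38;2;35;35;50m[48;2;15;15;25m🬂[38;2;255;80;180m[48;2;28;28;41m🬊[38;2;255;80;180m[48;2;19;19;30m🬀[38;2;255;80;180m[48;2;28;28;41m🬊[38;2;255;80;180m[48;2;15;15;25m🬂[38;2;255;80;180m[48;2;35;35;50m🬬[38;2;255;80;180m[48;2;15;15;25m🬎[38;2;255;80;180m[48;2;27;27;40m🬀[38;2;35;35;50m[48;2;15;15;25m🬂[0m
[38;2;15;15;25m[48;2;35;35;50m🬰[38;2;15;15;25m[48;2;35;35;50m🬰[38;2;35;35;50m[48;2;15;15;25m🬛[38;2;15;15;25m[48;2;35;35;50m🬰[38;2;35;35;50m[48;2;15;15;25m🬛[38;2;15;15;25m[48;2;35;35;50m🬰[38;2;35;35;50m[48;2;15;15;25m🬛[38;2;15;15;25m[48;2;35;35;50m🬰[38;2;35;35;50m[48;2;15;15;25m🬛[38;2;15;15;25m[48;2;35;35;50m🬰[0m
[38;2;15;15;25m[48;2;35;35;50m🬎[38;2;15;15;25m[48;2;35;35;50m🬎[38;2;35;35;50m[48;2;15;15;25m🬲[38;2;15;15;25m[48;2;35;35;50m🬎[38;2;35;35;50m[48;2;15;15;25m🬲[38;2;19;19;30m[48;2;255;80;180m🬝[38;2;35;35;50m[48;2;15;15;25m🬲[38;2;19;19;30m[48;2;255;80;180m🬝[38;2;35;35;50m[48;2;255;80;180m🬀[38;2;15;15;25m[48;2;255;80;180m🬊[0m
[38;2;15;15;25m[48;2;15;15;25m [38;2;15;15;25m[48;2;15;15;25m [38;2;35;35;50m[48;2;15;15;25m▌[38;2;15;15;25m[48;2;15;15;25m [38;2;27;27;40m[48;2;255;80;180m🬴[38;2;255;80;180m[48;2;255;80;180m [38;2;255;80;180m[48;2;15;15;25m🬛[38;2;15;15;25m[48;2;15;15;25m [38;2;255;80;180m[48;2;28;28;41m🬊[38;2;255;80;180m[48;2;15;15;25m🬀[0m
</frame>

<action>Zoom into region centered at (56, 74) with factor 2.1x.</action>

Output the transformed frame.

<frame>
[38;2;15;15;25m[48;2;15;15;25m [38;2;15;15;25m[48;2;15;15;25m [38;2;35;35;50m[48;2;15;15;25m▌[38;2;15;15;25m[48;2;15;15;25m [38;2;35;35;50m[48;2;15;15;25m▌[38;2;15;15;25m[48;2;15;15;25m [38;2;35;35;50m[48;2;15;15;25m▌[38;2;15;15;25m[48;2;15;15;25m [38;2;35;35;50m[48;2;15;15;25m▌[38;2;15;15;25m[48;2;15;15;25m [0m
[38;2;35;35;50m[48;2;15;15;25m🬂[38;2;35;35;50m[48;2;15;15;25m🬂[38;2;35;35;50m[48;2;15;15;25m🬕[38;2;35;35;50m[48;2;15;15;25m🬂[38;2;35;35;50m[48;2;15;15;25m🬕[38;2;23;23;35m[48;2;255;80;180m🬝[38;2;255;80;180m[48;2;28;28;41m🬱[38;2;35;35;50m[48;2;15;15;25m🬂[38;2;35;35;50m[48;2;15;15;25m🬕[38;2;35;35;50m[48;2;15;15;25m🬂[0m
[38;2;15;15;25m[48;2;35;35;50m🬰[38;2;15;15;25m[48;2;35;35;50m🬰[38;2;35;35;50m[48;2;15;15;25m🬛[38;2;15;15;25m[48;2;35;35;50m🬰[38;2;28;28;41m[48;2;255;80;180m🬆[38;2;255;80;180m[48;2;25;25;37m🬙[38;2;255;80;180m[48;2;15;15;25m🬝[38;2;255;80;180m[48;2;23;23;35m🬀[38;2;35;35;50m[48;2;15;15;25m🬛[38;2;15;15;25m[48;2;35;35;50m🬰[0m
[38;2;19;19;30m[48;2;255;80;180m🬝[38;2;15;15;25m[48;2;255;80;180m🬀[38;2;21;21;33m[48;2;255;80;180m🬊[38;2;23;23;35m[48;2;255;80;180m🬺[38;2;255;80;180m[48;2;35;35;50m🬬[38;2;255;80;180m[48;2;28;28;41m🬆[38;2;35;35;50m[48;2;15;15;25m🬲[38;2;15;15;25m[48;2;35;35;50m🬎[38;2;35;35;50m[48;2;15;15;25m🬲[38;2;15;15;25m[48;2;35;35;50m🬎[0m
[38;2;15;15;25m[48;2;15;15;25m [38;2;255;80;180m[48;2;15;15;25m🬊[38;2;255;80;180m[48;2;23;23;35m🬀[38;2;15;15;25m[48;2;15;15;25m [38;2;35;35;50m[48;2;15;15;25m▌[38;2;15;15;25m[48;2;15;15;25m [38;2;35;35;50m[48;2;15;15;25m▌[38;2;15;15;25m[48;2;15;15;25m [38;2;35;35;50m[48;2;15;15;25m▌[38;2;15;15;25m[48;2;15;15;25m [0m
</frame>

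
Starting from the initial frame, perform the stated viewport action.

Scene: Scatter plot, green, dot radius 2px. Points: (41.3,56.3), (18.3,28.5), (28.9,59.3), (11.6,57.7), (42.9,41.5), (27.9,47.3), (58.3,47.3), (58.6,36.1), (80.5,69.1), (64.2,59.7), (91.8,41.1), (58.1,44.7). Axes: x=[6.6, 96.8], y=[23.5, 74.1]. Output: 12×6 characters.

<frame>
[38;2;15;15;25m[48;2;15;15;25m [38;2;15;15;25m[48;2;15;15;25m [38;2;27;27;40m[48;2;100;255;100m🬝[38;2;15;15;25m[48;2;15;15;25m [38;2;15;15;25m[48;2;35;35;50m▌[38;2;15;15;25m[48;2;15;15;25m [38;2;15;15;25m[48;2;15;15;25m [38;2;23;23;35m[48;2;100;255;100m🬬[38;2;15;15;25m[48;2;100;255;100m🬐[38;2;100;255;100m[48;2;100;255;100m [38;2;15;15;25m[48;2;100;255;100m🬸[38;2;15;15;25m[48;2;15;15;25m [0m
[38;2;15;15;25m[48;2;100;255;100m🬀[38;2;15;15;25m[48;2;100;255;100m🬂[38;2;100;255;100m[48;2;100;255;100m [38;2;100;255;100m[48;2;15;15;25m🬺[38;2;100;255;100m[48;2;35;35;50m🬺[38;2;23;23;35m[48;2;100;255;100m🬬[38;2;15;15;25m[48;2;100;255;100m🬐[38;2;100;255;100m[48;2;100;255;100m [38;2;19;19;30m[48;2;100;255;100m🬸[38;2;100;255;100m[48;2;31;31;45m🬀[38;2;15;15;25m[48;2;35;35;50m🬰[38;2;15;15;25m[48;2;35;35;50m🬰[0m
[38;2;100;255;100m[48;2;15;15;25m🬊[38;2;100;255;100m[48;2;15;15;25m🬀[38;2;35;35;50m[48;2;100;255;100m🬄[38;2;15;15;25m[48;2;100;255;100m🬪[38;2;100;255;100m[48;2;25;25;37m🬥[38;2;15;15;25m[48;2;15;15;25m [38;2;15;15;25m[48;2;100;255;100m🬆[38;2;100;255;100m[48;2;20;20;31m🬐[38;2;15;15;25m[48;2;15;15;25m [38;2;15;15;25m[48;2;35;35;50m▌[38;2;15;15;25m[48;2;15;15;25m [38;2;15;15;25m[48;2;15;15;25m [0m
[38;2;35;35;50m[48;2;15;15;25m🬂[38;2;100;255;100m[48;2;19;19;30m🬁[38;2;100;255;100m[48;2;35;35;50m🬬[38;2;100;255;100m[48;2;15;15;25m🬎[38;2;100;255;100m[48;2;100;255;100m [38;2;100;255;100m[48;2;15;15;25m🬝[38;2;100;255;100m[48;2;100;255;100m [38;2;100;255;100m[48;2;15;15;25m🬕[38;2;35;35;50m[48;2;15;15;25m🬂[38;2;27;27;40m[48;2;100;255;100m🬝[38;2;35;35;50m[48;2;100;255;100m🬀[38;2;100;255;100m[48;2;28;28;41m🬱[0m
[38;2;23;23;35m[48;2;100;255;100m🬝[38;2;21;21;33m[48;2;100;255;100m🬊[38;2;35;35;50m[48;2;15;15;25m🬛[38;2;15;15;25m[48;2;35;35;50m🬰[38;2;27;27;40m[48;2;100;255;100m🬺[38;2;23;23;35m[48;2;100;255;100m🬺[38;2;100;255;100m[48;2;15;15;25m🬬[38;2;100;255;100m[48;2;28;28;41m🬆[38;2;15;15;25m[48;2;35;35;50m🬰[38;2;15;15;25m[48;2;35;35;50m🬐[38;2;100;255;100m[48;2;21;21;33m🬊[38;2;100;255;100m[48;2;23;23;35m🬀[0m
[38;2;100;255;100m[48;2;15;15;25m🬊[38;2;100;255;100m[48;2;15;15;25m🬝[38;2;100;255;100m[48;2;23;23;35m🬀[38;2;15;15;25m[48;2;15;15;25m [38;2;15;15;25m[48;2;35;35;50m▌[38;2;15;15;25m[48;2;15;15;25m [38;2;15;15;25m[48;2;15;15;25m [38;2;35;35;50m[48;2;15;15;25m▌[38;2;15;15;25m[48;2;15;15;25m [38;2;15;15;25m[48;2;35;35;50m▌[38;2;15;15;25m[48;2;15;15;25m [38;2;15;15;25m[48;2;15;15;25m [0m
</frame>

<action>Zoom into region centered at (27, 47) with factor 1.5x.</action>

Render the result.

<frame>
[38;2;15;15;25m[48;2;15;15;25m [38;2;15;15;25m[48;2;15;15;25m [38;2;28;28;41m[48;2;100;255;100m🬆[38;2;15;15;25m[48;2;100;255;100m🬬[38;2;15;15;25m[48;2;35;35;50m▌[38;2;15;15;25m[48;2;100;255;100m🬆[38;2;100;255;100m[48;2;15;15;25m🬺[38;2;25;25;37m[48;2;100;255;100m🬎[38;2;15;15;25m[48;2;100;255;100m🬊[38;2;15;15;25m[48;2;35;35;50m▌[38;2;15;15;25m[48;2;15;15;25m [38;2;15;15;25m[48;2;15;15;25m [0m
[38;2;15;15;25m[48;2;35;35;50m🬰[38;2;23;23;35m[48;2;100;255;100m🬺[38;2;100;255;100m[48;2;35;35;50m🬬[38;2;100;255;100m[48;2;21;21;33m🬆[38;2;15;15;25m[48;2;35;35;50m🬐[38;2;23;23;35m[48;2;100;255;100m🬺[38;2;100;255;100m[48;2;21;21;33m🬆[38;2;100;255;100m[48;2;28;28;41m🬊[38;2;100;255;100m[48;2;15;15;25m🬝[38;2;100;255;100m[48;2;31;31;45m🬀[38;2;15;15;25m[48;2;35;35;50m🬰[38;2;15;15;25m[48;2;35;35;50m🬰[0m
[38;2;15;15;25m[48;2;15;15;25m [38;2;15;15;25m[48;2;15;15;25m [38;2;35;35;50m[48;2;15;15;25m▌[38;2;15;15;25m[48;2;15;15;25m [38;2;23;23;35m[48;2;100;255;100m🬝[38;2;15;15;25m[48;2;100;255;100m🬀[38;2;15;15;25m[48;2;100;255;100m🬊[38;2;35;35;50m[48;2;15;15;25m▌[38;2;15;15;25m[48;2;15;15;25m [38;2;15;15;25m[48;2;35;35;50m▌[38;2;15;15;25m[48;2;100;255;100m🬝[38;2;15;15;25m[48;2;100;255;100m🬀[0m
[38;2;35;35;50m[48;2;15;15;25m🬂[38;2;35;35;50m[48;2;15;15;25m🬂[38;2;35;35;50m[48;2;15;15;25m🬕[38;2;35;35;50m[48;2;15;15;25m🬂[38;2;35;35;50m[48;2;15;15;25m🬨[38;2;100;255;100m[48;2;15;15;25m🬊[38;2;100;255;100m[48;2;19;19;30m🬀[38;2;31;31;45m[48;2;100;255;100m🬝[38;2;35;35;50m[48;2;100;255;100m🬀[38;2;35;35;50m[48;2;100;255;100m🬊[38;2;100;255;100m[48;2;19;19;30m🬁[38;2;100;255;100m[48;2;15;15;25m🬬[0m
[38;2;15;15;25m[48;2;35;35;50m🬰[38;2;15;15;25m[48;2;35;35;50m🬰[38;2;35;35;50m[48;2;15;15;25m🬛[38;2;15;15;25m[48;2;35;35;50m🬰[38;2;15;15;25m[48;2;35;35;50m🬐[38;2;15;15;25m[48;2;35;35;50m🬰[38;2;15;15;25m[48;2;35;35;50m🬰[38;2;35;35;50m[48;2;15;15;25m🬛[38;2;100;255;100m[48;2;21;21;33m🬊[38;2;100;255;100m[48;2;31;31;45m🬀[38;2;19;19;30m[48;2;100;255;100m🬴[38;2;100;255;100m[48;2;100;255;100m [0m
[38;2;15;15;25m[48;2;15;15;25m [38;2;15;15;25m[48;2;15;15;25m [38;2;35;35;50m[48;2;15;15;25m▌[38;2;15;15;25m[48;2;100;255;100m🬆[38;2;100;255;100m[48;2;35;35;50m🬺[38;2;15;15;25m[48;2;100;255;100m🬬[38;2;15;15;25m[48;2;15;15;25m [38;2;35;35;50m[48;2;15;15;25m▌[38;2;15;15;25m[48;2;15;15;25m [38;2;15;15;25m[48;2;35;35;50m▌[38;2;15;15;25m[48;2;15;15;25m [38;2;15;15;25m[48;2;100;255;100m🬺[0m
</frame>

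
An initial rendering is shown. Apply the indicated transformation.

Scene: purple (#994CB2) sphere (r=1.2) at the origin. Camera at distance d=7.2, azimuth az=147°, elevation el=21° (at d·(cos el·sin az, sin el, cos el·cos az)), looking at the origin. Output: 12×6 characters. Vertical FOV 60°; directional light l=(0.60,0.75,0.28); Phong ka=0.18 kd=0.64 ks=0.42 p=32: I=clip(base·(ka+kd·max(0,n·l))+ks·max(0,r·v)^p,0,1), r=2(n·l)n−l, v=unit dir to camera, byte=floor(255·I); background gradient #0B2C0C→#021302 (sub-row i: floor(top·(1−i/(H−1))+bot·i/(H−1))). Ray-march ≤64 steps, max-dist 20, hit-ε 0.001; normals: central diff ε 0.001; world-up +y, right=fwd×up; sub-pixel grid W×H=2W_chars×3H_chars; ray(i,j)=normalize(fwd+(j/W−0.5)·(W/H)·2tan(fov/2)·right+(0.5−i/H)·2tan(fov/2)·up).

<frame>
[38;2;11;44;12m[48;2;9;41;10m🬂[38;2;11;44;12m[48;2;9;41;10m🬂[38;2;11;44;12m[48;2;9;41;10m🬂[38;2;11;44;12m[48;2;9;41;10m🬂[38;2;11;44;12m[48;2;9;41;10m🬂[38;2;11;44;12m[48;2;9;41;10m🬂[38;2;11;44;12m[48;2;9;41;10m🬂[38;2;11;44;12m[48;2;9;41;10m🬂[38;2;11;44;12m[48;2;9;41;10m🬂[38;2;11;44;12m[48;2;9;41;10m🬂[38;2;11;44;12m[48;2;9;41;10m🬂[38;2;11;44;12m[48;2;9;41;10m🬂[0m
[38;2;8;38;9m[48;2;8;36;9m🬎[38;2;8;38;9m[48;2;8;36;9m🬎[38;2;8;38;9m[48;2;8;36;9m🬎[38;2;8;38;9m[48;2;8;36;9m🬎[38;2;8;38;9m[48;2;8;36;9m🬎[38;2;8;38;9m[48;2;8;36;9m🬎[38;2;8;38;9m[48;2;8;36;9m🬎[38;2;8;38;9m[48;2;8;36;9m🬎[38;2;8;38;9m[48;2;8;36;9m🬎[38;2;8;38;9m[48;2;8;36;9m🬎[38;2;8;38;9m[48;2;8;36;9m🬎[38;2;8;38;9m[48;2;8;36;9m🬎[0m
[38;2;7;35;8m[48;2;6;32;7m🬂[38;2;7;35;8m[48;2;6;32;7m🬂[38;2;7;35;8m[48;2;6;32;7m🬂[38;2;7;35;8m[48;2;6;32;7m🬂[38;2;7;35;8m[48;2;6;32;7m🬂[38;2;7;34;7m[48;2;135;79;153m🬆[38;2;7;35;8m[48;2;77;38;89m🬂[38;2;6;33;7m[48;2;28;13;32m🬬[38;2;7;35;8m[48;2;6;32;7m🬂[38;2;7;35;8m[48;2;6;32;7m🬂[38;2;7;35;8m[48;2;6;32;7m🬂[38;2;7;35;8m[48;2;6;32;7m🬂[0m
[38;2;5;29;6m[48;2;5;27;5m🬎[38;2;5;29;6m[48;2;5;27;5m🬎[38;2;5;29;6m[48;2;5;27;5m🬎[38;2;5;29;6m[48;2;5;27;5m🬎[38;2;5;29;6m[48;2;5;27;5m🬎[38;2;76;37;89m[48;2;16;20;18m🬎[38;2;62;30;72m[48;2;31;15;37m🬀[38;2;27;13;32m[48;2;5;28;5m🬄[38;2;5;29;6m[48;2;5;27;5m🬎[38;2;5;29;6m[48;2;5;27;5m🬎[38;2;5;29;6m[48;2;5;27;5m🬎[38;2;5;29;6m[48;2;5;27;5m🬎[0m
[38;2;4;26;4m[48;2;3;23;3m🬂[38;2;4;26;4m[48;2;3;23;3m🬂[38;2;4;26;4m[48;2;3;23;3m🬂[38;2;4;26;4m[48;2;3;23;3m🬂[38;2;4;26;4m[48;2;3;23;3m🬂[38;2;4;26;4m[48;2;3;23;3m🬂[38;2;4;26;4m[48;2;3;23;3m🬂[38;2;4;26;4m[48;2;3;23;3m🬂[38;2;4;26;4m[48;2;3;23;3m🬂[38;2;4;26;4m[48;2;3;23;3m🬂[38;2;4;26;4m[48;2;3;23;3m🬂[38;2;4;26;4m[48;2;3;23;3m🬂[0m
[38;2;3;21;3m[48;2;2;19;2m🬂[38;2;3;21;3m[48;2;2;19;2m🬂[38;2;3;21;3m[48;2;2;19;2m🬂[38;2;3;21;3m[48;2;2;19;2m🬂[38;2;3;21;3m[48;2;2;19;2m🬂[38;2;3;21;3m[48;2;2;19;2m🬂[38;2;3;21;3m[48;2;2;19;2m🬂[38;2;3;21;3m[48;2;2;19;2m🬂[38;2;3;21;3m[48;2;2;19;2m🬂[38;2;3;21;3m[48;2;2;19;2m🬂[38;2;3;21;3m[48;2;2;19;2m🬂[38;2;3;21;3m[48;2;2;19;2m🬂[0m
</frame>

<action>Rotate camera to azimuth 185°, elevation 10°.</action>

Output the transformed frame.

<frame>
[38;2;11;44;12m[48;2;9;41;10m🬂[38;2;11;44;12m[48;2;9;41;10m🬂[38;2;11;44;12m[48;2;9;41;10m🬂[38;2;11;44;12m[48;2;9;41;10m🬂[38;2;11;44;12m[48;2;9;41;10m🬂[38;2;11;44;12m[48;2;9;41;10m🬂[38;2;11;44;12m[48;2;9;41;10m🬂[38;2;11;44;12m[48;2;9;41;10m🬂[38;2;11;44;12m[48;2;9;41;10m🬂[38;2;11;44;12m[48;2;9;41;10m🬂[38;2;11;44;12m[48;2;9;41;10m🬂[38;2;11;44;12m[48;2;9;41;10m🬂[0m
[38;2;8;38;9m[48;2;8;36;9m🬎[38;2;8;38;9m[48;2;8;36;9m🬎[38;2;8;38;9m[48;2;8;36;9m🬎[38;2;8;38;9m[48;2;8;36;9m🬎[38;2;8;38;9m[48;2;8;36;9m🬎[38;2;8;38;9m[48;2;8;36;9m🬎[38;2;8;38;9m[48;2;8;36;9m🬎[38;2;8;38;9m[48;2;8;36;9m🬎[38;2;8;38;9m[48;2;8;36;9m🬎[38;2;8;38;9m[48;2;8;36;9m🬎[38;2;8;38;9m[48;2;8;36;9m🬎[38;2;8;38;9m[48;2;8;36;9m🬎[0m
[38;2;7;35;8m[48;2;6;32;7m🬂[38;2;7;35;8m[48;2;6;32;7m🬂[38;2;7;35;8m[48;2;6;32;7m🬂[38;2;7;35;8m[48;2;6;32;7m🬂[38;2;7;35;8m[48;2;6;32;7m🬂[38;2;18;32;21m[48;2;113;71;127m🬥[38;2;18;25;22m[48;2;57;28;66m🬰[38;2;6;33;7m[48;2;27;13;32m🬬[38;2;7;35;8m[48;2;6;32;7m🬂[38;2;7;35;8m[48;2;6;32;7m🬂[38;2;7;35;8m[48;2;6;32;7m🬂[38;2;7;35;8m[48;2;6;32;7m🬂[0m
[38;2;5;29;6m[48;2;5;27;5m🬎[38;2;5;29;6m[48;2;5;27;5m🬎[38;2;5;29;6m[48;2;5;27;5m🬎[38;2;5;29;6m[48;2;5;27;5m🬎[38;2;5;29;6m[48;2;5;27;5m🬎[38;2;51;25;59m[48;2;22;15;26m🬀[38;2;27;13;32m[48;2;27;13;32m [38;2;27;13;32m[48;2;5;28;5m🬄[38;2;5;29;6m[48;2;5;27;5m🬎[38;2;5;29;6m[48;2;5;27;5m🬎[38;2;5;29;6m[48;2;5;27;5m🬎[38;2;5;29;6m[48;2;5;27;5m🬎[0m
[38;2;4;26;4m[48;2;3;23;3m🬂[38;2;4;26;4m[48;2;3;23;3m🬂[38;2;4;26;4m[48;2;3;23;3m🬂[38;2;4;26;4m[48;2;3;23;3m🬂[38;2;4;26;4m[48;2;3;23;3m🬂[38;2;4;26;4m[48;2;3;23;3m🬂[38;2;4;26;4m[48;2;3;23;3m🬂[38;2;4;26;4m[48;2;3;23;3m🬂[38;2;4;26;4m[48;2;3;23;3m🬂[38;2;4;26;4m[48;2;3;23;3m🬂[38;2;4;26;4m[48;2;3;23;3m🬂[38;2;4;26;4m[48;2;3;23;3m🬂[0m
[38;2;3;21;3m[48;2;2;19;2m🬂[38;2;3;21;3m[48;2;2;19;2m🬂[38;2;3;21;3m[48;2;2;19;2m🬂[38;2;3;21;3m[48;2;2;19;2m🬂[38;2;3;21;3m[48;2;2;19;2m🬂[38;2;3;21;3m[48;2;2;19;2m🬂[38;2;3;21;3m[48;2;2;19;2m🬂[38;2;3;21;3m[48;2;2;19;2m🬂[38;2;3;21;3m[48;2;2;19;2m🬂[38;2;3;21;3m[48;2;2;19;2m🬂[38;2;3;21;3m[48;2;2;19;2m🬂[38;2;3;21;3m[48;2;2;19;2m🬂[0m
</frame>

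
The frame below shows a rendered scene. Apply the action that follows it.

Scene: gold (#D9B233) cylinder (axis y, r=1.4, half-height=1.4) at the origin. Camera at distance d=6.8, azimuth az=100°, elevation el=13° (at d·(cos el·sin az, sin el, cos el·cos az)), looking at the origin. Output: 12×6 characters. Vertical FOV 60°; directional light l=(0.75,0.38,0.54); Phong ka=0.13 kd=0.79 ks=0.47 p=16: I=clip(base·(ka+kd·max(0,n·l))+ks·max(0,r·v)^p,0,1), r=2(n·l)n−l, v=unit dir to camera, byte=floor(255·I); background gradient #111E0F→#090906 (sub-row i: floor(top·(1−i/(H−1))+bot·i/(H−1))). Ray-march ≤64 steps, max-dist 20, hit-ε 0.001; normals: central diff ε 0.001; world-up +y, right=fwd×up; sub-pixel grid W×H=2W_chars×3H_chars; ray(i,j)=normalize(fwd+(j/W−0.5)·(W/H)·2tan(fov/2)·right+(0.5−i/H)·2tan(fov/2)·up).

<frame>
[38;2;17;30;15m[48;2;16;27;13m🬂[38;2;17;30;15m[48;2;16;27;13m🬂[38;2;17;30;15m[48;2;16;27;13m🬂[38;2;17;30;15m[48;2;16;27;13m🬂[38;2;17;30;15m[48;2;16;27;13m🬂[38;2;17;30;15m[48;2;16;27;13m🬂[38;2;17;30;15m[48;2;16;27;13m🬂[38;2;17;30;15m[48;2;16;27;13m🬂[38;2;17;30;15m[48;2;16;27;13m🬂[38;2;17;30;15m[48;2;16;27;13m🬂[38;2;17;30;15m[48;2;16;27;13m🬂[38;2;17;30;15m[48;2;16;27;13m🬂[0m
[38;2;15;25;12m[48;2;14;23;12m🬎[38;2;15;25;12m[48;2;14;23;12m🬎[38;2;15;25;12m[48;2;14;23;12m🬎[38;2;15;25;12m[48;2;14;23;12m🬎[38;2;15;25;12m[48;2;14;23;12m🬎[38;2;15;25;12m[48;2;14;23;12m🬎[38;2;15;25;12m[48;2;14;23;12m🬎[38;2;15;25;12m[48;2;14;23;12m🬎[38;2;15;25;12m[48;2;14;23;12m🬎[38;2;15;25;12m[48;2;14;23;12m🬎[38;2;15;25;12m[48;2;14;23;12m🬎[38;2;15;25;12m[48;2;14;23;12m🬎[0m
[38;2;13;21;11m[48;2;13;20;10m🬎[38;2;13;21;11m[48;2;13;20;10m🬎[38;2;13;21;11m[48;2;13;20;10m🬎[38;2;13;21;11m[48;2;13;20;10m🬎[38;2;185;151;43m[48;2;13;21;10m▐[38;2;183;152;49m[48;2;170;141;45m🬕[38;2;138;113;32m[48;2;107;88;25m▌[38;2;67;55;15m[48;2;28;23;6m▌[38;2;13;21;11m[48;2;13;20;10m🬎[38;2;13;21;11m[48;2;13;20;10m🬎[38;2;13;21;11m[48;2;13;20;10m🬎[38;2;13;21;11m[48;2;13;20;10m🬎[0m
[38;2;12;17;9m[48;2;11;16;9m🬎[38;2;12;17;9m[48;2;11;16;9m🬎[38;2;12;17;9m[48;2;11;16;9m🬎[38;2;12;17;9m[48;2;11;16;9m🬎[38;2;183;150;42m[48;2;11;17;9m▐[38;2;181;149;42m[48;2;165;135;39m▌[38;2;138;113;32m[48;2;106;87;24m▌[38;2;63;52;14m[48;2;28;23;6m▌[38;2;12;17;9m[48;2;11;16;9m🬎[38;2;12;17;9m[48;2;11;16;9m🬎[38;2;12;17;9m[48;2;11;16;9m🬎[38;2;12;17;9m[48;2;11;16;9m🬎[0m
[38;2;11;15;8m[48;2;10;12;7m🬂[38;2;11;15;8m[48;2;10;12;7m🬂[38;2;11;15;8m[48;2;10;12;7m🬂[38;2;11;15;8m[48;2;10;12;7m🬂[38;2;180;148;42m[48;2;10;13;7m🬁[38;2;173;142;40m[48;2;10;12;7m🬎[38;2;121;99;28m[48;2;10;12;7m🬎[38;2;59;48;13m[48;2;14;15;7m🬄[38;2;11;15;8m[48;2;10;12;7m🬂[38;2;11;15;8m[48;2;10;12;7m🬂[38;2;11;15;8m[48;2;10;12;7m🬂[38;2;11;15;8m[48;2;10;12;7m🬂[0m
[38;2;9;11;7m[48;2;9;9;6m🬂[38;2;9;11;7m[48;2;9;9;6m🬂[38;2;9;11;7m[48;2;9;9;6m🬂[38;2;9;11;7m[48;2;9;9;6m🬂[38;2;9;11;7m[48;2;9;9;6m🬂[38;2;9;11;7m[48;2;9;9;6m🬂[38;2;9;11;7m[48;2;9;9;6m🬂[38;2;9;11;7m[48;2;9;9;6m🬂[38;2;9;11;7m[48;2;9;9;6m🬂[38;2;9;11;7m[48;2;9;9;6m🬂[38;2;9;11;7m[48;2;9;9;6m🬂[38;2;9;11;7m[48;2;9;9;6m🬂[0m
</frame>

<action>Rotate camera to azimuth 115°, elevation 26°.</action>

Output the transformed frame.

<frame>
[38;2;17;30;15m[48;2;16;27;13m🬂[38;2;17;30;15m[48;2;16;27;13m🬂[38;2;17;30;15m[48;2;16;27;13m🬂[38;2;17;30;15m[48;2;16;27;13m🬂[38;2;17;30;15m[48;2;16;27;13m🬂[38;2;17;30;15m[48;2;16;27;13m🬂[38;2;17;30;15m[48;2;16;27;13m🬂[38;2;17;30;15m[48;2;16;27;13m🬂[38;2;17;30;15m[48;2;16;27;13m🬂[38;2;17;30;15m[48;2;16;27;13m🬂[38;2;17;30;15m[48;2;16;27;13m🬂[38;2;17;30;15m[48;2;16;27;13m🬂[0m
[38;2;15;25;12m[48;2;14;23;12m🬎[38;2;15;25;12m[48;2;14;23;12m🬎[38;2;15;25;12m[48;2;14;23;12m🬎[38;2;15;25;12m[48;2;14;23;12m🬎[38;2;15;25;12m[48;2;14;23;12m🬎[38;2;15;25;12m[48;2;14;23;12m🬎[38;2;15;25;12m[48;2;14;23;12m🬎[38;2;15;25;12m[48;2;14;23;12m🬎[38;2;15;25;12m[48;2;14;23;12m🬎[38;2;15;25;12m[48;2;14;23;12m🬎[38;2;15;25;12m[48;2;14;23;12m🬎[38;2;15;25;12m[48;2;14;23;12m🬎[0m
[38;2;13;21;11m[48;2;13;20;10m🬎[38;2;13;21;11m[48;2;13;20;10m🬎[38;2;13;21;11m[48;2;13;20;10m🬎[38;2;13;21;11m[48;2;13;20;10m🬎[38;2;33;34;13m[48;2;183;150;42m🬕[38;2;93;76;21m[48;2;148;121;34m🬂[38;2;99;81;22m[48;2;71;58;16m🬕[38;2;93;76;21m[48;2;29;23;6m🬂[38;2;13;21;11m[48;2;13;20;10m🬎[38;2;13;21;11m[48;2;13;20;10m🬎[38;2;13;21;11m[48;2;13;20;10m🬎[38;2;13;21;11m[48;2;13;20;10m🬎[0m
[38;2;12;17;9m[48;2;11;16;9m🬎[38;2;12;17;9m[48;2;11;16;9m🬎[38;2;12;17;9m[48;2;11;16;9m🬎[38;2;12;17;9m[48;2;11;16;9m🬎[38;2;185;152;43m[48;2;11;17;9m▐[38;2;137;112;32m[48;2;165;135;38m▐[38;2;105;86;24m[48;2;68;56;15m▌[38;2;28;23;6m[48;2;28;23;6m [38;2;12;17;9m[48;2;11;16;9m🬎[38;2;12;17;9m[48;2;11;16;9m🬎[38;2;12;17;9m[48;2;11;16;9m🬎[38;2;12;17;9m[48;2;11;16;9m🬎[0m
[38;2;11;15;8m[48;2;10;12;7m🬂[38;2;11;15;8m[48;2;10;12;7m🬂[38;2;11;15;8m[48;2;10;12;7m🬂[38;2;11;15;8m[48;2;10;12;7m🬂[38;2;11;15;8m[48;2;10;12;7m🬂[38;2;154;127;36m[48;2;10;12;7m🬎[38;2;84;69;19m[48;2;10;12;7m🬎[38;2;28;23;6m[48;2;10;13;7m🬄[38;2;11;15;8m[48;2;10;12;7m🬂[38;2;11;15;8m[48;2;10;12;7m🬂[38;2;11;15;8m[48;2;10;12;7m🬂[38;2;11;15;8m[48;2;10;12;7m🬂[0m
[38;2;9;11;7m[48;2;9;9;6m🬂[38;2;9;11;7m[48;2;9;9;6m🬂[38;2;9;11;7m[48;2;9;9;6m🬂[38;2;9;11;7m[48;2;9;9;6m🬂[38;2;9;11;7m[48;2;9;9;6m🬂[38;2;9;11;7m[48;2;9;9;6m🬂[38;2;9;11;7m[48;2;9;9;6m🬂[38;2;9;11;7m[48;2;9;9;6m🬂[38;2;9;11;7m[48;2;9;9;6m🬂[38;2;9;11;7m[48;2;9;9;6m🬂[38;2;9;11;7m[48;2;9;9;6m🬂[38;2;9;11;7m[48;2;9;9;6m🬂[0m
</frame>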